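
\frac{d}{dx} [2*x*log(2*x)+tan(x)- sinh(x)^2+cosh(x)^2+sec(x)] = 2*log(x) + tan(x)^2 + tan(x)*sec(x) + 2*log(2) + 3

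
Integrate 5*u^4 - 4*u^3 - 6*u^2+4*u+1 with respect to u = u^5 - u^4 - 2*u^3 + 2*u^2 + u + C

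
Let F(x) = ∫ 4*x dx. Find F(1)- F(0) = 2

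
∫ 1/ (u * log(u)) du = log(log(u)/2) + C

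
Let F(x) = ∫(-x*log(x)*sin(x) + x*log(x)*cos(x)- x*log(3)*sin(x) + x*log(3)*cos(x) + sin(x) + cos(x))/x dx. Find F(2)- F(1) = -(cos(1) + sin(1))*log(3) + (cos(2) + sin(2))*log(6)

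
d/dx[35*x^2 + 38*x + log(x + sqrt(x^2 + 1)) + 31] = (70*x^3 + 70*x^2*sqrt(x^2 + 1) + 38*x^2 + 38*x*sqrt(x^2 + 1) + 71*x + sqrt(x^2 + 1) + 38)/(x^2 + x*sqrt(x^2 + 1) + 1)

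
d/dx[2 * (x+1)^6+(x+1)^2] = 12*x^5 + 60*x^4 + 120*x^3 + 120*x^2 + 62*x + 14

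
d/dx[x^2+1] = 2*x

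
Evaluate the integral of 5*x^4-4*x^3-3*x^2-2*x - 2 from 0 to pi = (pi + pi^3)*(-pi - 2 + pi^2)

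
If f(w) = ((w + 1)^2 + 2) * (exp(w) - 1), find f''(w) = w^2*exp(w) + 6*w*exp(w) + 9*exp(w) - 2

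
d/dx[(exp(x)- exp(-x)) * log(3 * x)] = (x*exp(2*x)*log(x) + x*exp(2*x)*log(3) + x*log(x) + x*log(3) + exp(2*x) - 1)*exp(-x)/x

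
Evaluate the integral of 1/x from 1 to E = 1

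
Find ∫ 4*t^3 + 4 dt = t^4 + 4*t + C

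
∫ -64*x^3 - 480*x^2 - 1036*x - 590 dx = -16*x^4 - 160*x^3 - 518*x^2 - 590*x + C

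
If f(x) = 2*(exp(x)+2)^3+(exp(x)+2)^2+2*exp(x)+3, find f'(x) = 6*exp(3*x) + 26*exp(2*x) + 30*exp(x)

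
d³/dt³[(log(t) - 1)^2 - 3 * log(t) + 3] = (4*log(t) - 16)/t^3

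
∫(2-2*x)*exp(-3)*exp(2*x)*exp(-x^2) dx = exp(-(x - 1)^2 - 2) + C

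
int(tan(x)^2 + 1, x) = tan(x) + C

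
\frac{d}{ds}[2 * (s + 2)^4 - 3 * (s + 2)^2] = 8*s^3 + 48*s^2 + 90*s + 52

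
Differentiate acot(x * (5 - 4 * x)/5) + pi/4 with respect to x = (40*x - 25)/(16*x^4 - 40*x^3 + 25*x^2 + 25)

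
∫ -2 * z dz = -z^2 + C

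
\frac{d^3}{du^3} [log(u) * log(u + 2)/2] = (u^3*log(u) + u^3*log(u + 2) - 3*u^3 + 6*u^2*log(u + 2) - 9*u^2 + 12*u*log(u + 2) - 6*u + 8*log(u + 2))/(u^6 + 6*u^5 + 12*u^4 + 8*u^3)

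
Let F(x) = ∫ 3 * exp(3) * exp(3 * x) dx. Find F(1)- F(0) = -exp(3) + exp(6)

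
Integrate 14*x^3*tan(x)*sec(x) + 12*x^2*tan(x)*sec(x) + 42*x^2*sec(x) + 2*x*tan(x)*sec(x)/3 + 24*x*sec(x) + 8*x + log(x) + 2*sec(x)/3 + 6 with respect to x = x*(12*x + (42*x^2 + 36*x + 2)*sec(x) + 3*log(x) + 15)/3 + C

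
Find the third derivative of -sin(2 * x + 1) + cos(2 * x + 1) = 8*sin(2*x + 1) + 8*cos(2*x + 1)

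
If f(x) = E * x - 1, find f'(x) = E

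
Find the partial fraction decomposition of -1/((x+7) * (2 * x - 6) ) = 1/(20*(x + 7)) - 1/(20*(x - 3))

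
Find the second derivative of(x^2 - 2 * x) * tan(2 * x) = 8*x^2*sin(2*x)/cos(2*x)^3 - 16*x*sin(2*x)/cos(2*x)^3 + 8*x/cos(2*x)^2 + 2*tan(2*x) - 8/cos(2*x)^2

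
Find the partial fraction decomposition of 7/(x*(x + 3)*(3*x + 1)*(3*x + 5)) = 63/(80*(3*x + 5)) - 63/(32*(3*x + 1)) - 7/(96*(x + 3)) + 7/(15*x)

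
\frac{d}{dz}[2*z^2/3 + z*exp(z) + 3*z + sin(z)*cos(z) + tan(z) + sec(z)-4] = z*exp(z) + 4*z/3 + exp(z) - sin(z)^2 + cos(z)^2 + tan(z)^2 + tan(z)*sec(z) + 4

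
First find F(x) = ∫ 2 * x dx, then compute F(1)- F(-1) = 0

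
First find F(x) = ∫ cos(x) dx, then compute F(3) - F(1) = -sin(1) + sin(3)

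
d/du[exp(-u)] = -exp(-u)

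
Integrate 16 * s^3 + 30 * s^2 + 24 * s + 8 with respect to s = 4*s^4 + 10*s^3 + 12*s^2 + 8*s + C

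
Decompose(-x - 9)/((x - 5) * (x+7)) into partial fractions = 1/(6*(x + 7)) - 7/(6*(x - 5))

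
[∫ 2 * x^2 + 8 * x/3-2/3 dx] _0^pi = 2*pi*(-1 + 2*pi + pi^2)/3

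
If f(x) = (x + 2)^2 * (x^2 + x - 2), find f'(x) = 4*x^3 + 15*x^2 + 12*x - 4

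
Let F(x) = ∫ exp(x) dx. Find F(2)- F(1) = -E + exp(2)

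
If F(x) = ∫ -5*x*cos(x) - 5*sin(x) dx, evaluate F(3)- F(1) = -15*sin(3) + 5*sin(1)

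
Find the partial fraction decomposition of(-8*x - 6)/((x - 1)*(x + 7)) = -25/(4*(x + 7)) - 7/(4*(x - 1))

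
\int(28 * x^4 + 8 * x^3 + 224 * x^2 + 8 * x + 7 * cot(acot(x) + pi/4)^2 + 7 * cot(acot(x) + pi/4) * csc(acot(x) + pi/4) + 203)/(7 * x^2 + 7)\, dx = (4*x^4/3 + 40*x^3/21 + 200*x^2/7 + x*sqrt(2 + 2/x^2) + 29*x - 1)/(x + 1) + C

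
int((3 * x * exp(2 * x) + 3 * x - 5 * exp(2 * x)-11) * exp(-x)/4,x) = (3*x - 8)*sinh(x)/2 + C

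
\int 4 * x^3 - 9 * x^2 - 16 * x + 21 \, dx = x^4 - 3*x^3 - 8*x^2 + 21*x + C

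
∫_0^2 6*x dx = 12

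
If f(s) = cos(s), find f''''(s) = cos(s)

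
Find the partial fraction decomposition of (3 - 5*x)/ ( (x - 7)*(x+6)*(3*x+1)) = -21/(187*(3*x + 1)) + 33/(221*(x + 6)) - 16/(143*(x - 7))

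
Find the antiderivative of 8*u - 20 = 4*u^2 - 20*u + C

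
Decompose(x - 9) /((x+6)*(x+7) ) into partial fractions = 16/(x + 7) - 15/(x + 6)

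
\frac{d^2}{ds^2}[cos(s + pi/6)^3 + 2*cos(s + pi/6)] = (18*sin(s)^2 + 18*sqrt(3)*sin(s)*cos(s) - 11)*cos(s + pi/6)/4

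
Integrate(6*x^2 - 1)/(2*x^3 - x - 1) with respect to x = log(4*x^3 - 2*x - 2) + C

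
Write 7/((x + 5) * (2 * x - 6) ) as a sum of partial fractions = -7/(16*(x + 5)) + 7/(16*(x - 3))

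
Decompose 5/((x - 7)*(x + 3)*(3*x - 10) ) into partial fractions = -45/(209*(3*x - 10)) + 1/(38*(x + 3)) + 1/(22*(x - 7))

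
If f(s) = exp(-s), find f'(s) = -exp(-s)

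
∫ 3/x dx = 3*log(x) + C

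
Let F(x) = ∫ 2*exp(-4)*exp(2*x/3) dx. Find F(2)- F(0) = -3*exp(-4) + 3*exp(-8/3)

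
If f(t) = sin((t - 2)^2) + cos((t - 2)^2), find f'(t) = -2*t*sin(t^2 - 4*t + 4) + 2*t*cos(t^2 - 4*t + 4) + 4*sin(t^2 - 4*t + 4) - 4*cos(t^2 - 4*t + 4)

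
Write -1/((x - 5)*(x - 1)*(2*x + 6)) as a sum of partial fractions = -1/(64*(x + 3)) + 1/(32*(x - 1)) - 1/(64*(x - 5))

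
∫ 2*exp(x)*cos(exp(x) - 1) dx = 2*sin(exp(x) - 1) + C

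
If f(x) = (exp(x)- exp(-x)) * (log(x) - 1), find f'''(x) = (x^3*exp(2*x)*log(x) - x^3*exp(2*x) + x^3*log(x) - x^3 + 3*x^2*exp(2*x) - 3*x^2 - 3*x*exp(2*x) - 3*x + 2*exp(2*x) - 2)*exp(-x)/x^3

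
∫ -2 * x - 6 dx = -x^2 - 6*x + C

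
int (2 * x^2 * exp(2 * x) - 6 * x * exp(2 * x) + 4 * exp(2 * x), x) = (x - 2)^2*exp(2*x) + C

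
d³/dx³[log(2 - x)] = 2/(x^3 - 6*x^2 + 12*x - 8)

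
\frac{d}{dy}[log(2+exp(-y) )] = -1/(2*exp(y) + 1)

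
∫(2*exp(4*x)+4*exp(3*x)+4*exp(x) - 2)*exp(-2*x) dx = ((exp(x) + 2)*exp(x) - 1)^2*exp(-2*x) + C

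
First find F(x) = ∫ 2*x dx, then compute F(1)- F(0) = 1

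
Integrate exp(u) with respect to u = exp(u) + C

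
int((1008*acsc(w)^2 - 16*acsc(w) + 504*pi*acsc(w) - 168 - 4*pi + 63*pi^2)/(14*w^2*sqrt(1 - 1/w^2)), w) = -3*(4*acsc(w) + pi)^3/8 + (4*acsc(w) + pi)^2/28 + 12*acsc(w) + C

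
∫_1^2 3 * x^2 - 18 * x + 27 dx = 7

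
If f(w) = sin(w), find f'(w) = cos(w)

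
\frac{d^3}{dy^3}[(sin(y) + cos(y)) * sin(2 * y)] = 54*sqrt(2)*sin(y)^2*sin(y + pi/4) - 40*sin(y) - 14*cos(y)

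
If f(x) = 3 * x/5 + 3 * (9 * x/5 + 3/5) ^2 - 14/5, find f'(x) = 486*x/25 + 177/25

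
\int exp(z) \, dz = exp(z) + C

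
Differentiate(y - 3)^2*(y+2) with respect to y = 3*y^2 - 8*y - 3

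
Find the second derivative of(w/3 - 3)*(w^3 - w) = 4*w^2 - 18*w - 2/3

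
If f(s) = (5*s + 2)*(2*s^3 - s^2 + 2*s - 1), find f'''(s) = 240*s - 6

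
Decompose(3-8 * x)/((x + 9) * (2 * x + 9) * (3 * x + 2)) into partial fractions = 3/(23*(3*x + 2)) - 52/(69*(2*x + 9)) + 1/(3*(x + 9))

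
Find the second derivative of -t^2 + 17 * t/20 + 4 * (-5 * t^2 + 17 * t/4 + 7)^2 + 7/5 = 1200*t^2 - 1020*t - 835/2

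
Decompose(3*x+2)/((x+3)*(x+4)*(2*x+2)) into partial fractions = -5/(3*(x + 4)) + 7/(4*(x + 3)) - 1/(12*(x + 1))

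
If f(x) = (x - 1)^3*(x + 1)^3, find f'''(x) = 120*x^3 - 72*x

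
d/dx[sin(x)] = cos(x)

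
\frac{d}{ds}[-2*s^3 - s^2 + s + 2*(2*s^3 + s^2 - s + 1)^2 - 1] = 48*s^5 + 40*s^4 - 24*s^3 + 6*s^2 + 10*s - 3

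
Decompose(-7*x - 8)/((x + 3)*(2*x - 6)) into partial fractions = -13/(12*(x + 3)) - 29/(12*(x - 3))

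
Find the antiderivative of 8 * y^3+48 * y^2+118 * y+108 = 2*y^4 + 16*y^3 + 59*y^2 + 108*y + C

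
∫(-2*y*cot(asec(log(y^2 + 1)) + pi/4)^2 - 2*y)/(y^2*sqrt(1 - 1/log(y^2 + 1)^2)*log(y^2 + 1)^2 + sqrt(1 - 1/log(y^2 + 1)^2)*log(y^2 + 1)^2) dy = cot(asec(log(y^2 + 1)) + pi/4) + C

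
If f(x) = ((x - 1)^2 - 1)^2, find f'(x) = 4*x^3 - 12*x^2 + 8*x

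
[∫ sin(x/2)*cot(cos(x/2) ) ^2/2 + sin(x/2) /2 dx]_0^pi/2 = -cot(1) + cot(sqrt(2)/2)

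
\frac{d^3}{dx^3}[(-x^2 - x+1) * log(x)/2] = (-2*x^2 + x + 2)/(2*x^3)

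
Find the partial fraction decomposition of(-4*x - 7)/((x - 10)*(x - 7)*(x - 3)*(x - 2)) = 3/(8*(x - 2)) - 19/(28*(x - 3)) + 7/(12*(x - 7)) - 47/(168*(x - 10))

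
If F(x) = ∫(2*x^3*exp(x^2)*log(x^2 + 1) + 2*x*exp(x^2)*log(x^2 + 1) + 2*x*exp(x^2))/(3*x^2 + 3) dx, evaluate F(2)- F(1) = -E*log(2)/3 + exp(4)*log(5)/3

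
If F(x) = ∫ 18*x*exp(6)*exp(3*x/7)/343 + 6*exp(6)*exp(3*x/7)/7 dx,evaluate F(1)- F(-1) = -78*exp(39/7)/49 + 90*exp(45/7)/49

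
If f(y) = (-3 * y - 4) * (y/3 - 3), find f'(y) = 23/3 - 2*y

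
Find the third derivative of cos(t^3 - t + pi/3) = 27*t^6*sin(t^3 - t + pi/3) - 27*t^4*sin(t^3 - t + pi/3) - 54*t^3*cos(t^3 - t + pi/3) + 9*t^2*sin(t^3 - t + pi/3) + 18*t*cos(t^3 - t + pi/3) - 7*sin(t^3 - t + pi/3)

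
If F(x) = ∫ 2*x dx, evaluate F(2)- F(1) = 3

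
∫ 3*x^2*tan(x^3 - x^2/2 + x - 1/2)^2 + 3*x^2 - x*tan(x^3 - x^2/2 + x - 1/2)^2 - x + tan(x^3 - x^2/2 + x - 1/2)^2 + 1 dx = tan(x^3 - x^2/2 + x - 1/2) + C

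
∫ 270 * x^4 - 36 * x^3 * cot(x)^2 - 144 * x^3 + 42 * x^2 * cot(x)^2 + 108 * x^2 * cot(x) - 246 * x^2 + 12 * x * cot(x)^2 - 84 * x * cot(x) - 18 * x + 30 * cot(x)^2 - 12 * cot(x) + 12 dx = 3*(3*x - 5)*(2*x^2 + x + 1)*(3*x^2 + 2*x + 2*cot(x) - 2) + C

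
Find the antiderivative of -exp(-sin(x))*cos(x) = exp(-sin(x)) + C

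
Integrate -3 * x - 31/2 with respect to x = -3*x^2/2 - 31*x/2 + C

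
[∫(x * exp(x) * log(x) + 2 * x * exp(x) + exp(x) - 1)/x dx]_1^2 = -2*E + 2 + (-1 + exp(2))*(log(2) + 2)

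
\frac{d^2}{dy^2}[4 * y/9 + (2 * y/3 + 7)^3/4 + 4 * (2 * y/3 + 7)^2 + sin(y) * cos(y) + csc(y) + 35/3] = 4*y/9 - 2*sin(2*y) + 2*cot(y)^2*csc(y) + csc(y) + 74/9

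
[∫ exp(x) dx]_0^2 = -1 + exp(2)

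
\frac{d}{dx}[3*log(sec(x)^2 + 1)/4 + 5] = -3*tan(x)/(2*(sin(x)^2 - 2))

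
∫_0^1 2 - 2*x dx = 1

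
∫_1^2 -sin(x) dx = -cos(1) + cos(2)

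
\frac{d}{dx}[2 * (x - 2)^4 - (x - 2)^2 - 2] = 8*x^3 - 48*x^2 + 94*x - 60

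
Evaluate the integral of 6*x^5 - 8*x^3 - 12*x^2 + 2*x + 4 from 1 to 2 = 12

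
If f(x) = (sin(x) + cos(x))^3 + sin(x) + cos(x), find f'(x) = sqrt(2)*(3*sin(3*x + pi/4) + 5*cos(x + pi/4))/2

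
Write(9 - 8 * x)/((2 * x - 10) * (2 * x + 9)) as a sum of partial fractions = -45/(19*(2*x + 9)) - 31/(38*(x - 5))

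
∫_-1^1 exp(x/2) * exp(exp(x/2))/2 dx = -exp(exp(-1/2)) + exp(exp(1/2))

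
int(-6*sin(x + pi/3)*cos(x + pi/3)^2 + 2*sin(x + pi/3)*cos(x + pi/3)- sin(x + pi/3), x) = (2*cos(x + pi/3)^2 - cos(x + pi/3) + 1)*cos(x + pi/3) + C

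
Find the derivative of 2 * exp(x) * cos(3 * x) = 2*(-3*sin(3*x) + cos(3*x))*exp(x)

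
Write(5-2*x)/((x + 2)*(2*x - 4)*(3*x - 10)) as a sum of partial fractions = -15/(128*(3*x - 10)) + 9/(128*(x + 2)) - 1/(32*(x - 2))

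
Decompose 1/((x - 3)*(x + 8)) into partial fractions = -1/(11*(x + 8)) + 1/(11*(x - 3))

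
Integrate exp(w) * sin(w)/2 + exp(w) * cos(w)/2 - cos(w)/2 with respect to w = (exp(w) - 1)*sin(w)/2 + C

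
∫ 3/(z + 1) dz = log(2*(z + 1)^3) + C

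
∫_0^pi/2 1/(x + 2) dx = -log(2) + log(pi/2 + 2)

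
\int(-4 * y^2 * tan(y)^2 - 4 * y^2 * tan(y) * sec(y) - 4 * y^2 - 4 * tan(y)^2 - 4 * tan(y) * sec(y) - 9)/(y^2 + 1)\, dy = -4*tan(y) + 5*acot(y) - 4*sec(y) + C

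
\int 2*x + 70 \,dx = x^2 + 70*x + C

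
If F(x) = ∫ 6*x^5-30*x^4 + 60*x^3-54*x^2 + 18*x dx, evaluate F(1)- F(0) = 1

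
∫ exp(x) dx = exp(x) + C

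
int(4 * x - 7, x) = 2*x^2 - 7*x + C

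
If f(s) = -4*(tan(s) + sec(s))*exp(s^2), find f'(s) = -8*(s*sin(2*s) + 2*s*cos(s) + sin(s) + 1)*exp(s^2)/(cos(2*s) + 1)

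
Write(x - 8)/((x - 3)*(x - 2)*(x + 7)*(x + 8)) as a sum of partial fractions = 8/(55*(x + 8)) - 1/(6*(x + 7)) + 1/(15*(x - 2)) - 1/(22*(x - 3))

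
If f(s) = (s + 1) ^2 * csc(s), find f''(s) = (-s^2 + 2*s^2/sin(s)^2 - 2*s - 4*s*cos(s)/sin(s) + 4*s/sin(s)^2 + 1 - 4*cos(s)/sin(s) + 2/sin(s)^2)/sin(s)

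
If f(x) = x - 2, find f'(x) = 1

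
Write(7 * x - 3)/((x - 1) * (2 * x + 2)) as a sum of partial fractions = 5/(2*(x + 1)) + 1/(x - 1)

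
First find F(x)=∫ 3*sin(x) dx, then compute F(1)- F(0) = 3 - 3*cos(1)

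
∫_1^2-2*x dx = -3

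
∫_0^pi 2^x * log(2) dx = -1 + 2^pi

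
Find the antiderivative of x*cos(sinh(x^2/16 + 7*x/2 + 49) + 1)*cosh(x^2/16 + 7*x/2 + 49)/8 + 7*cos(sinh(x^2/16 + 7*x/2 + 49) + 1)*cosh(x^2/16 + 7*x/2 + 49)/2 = sin(sinh((x + 28)^2/16) + 1) + C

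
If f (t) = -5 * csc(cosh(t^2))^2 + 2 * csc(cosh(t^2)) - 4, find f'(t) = -4*t*(1 - 5/sin(cosh(t^2)))*cos(cosh(t^2))*sinh(t^2)/sin(cosh(t^2))^2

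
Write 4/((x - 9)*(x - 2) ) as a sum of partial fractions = -4/(7*(x - 2)) + 4/(7*(x - 9))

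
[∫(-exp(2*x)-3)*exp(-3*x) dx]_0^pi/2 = -2 + exp(-3*pi/2) + exp(-pi/2)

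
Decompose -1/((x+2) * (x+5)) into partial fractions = 1/(3*(x + 5)) - 1/(3*(x + 2))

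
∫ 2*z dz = z^2 + C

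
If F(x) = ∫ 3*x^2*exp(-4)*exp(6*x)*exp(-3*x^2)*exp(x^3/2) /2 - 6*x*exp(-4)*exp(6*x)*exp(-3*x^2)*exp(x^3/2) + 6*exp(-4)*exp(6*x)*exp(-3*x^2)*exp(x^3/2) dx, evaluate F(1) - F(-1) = -exp(-27/2) + exp(-1/2)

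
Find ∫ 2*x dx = x^2 + C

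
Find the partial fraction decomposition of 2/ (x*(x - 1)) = 2/(x - 1) - 2/x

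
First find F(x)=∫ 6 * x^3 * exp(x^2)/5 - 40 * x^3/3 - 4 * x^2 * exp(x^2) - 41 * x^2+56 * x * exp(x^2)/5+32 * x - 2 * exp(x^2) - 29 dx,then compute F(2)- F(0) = -485/3 + 17*exp(4)/5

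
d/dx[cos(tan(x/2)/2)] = -sin(tan(x/2)/2)/(4*cos(x/2)^2)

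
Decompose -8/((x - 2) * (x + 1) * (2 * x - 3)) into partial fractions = 32/(5*(2*x - 3)) - 8/(15*(x + 1)) - 8/(3*(x - 2))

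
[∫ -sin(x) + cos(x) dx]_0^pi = -2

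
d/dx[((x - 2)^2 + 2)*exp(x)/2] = x^2*exp(x)/2 - x*exp(x) + exp(x)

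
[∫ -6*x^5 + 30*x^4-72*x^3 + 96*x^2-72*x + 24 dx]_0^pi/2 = (-pi^2/4 - 2 + pi)^3 + 8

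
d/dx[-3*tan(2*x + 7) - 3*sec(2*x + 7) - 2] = -6*tan(2*x + 7)^2 - 6*tan(2*x + 7)*sec(2*x + 7) - 6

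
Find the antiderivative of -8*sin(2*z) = 4*cos(2*z) + C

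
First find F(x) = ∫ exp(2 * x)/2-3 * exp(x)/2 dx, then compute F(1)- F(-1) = -3*E/2 - exp(-2)/4 + 3*exp(-1)/2 + exp(2)/4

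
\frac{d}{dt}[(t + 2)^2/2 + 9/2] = t + 2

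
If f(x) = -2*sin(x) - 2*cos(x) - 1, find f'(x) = 2*sin(x) - 2*cos(x)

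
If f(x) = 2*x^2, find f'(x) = 4*x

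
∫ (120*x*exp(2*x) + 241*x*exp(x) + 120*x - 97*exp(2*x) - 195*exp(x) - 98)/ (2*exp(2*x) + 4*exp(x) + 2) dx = (x*exp(x)/2 + (5*x - 4)*(6*x - 5)*(exp(x) + 1))/(exp(x) + 1) + C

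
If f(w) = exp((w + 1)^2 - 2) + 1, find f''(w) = 4*w^2*exp(w^2 + 2*w - 1) + 8*w*exp(w^2 + 2*w - 1) + 6*exp(w^2 + 2*w - 1)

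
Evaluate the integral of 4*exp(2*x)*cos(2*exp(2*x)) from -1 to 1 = -sin(2*exp(-2)) + sin(2*exp(2))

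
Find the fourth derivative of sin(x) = sin(x)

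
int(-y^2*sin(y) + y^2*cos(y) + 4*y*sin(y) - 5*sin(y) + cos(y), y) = sqrt(2)*((y - 1)^2 + 2)*sin(y + pi/4) + C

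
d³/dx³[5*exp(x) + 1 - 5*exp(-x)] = (5*exp(2*x) + 5)*exp(-x)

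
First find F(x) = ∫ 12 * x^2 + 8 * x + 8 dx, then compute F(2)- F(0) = 64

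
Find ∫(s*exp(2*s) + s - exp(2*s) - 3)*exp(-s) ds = 2*(s - 2)*sinh(s) + C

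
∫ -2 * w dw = -w^2 + C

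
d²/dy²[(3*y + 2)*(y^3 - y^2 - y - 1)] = 36*y^2 - 6*y - 10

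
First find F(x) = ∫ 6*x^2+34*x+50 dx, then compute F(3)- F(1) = 288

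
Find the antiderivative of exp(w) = exp(w) + C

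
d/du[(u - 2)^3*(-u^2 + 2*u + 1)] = -5*u^4 + 32*u^3 - 69*u^2 + 52*u - 4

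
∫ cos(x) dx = sin(x) + C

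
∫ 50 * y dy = 25*y^2 + C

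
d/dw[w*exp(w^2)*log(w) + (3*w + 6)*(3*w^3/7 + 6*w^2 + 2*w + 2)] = 36*w^3/7 + 2*w^2*exp(w^2)*log(w) + 432*w^2/7 + 84*w + exp(w^2)*log(w) + exp(w^2) + 18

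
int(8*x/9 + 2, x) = 4*x^2/9 + 2*x + C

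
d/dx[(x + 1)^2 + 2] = 2*x + 2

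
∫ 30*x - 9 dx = 15*x^2 - 9*x + C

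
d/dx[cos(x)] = -sin(x)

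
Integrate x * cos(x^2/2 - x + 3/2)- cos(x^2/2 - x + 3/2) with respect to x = sin((x - 1)^2/2 + 1) + C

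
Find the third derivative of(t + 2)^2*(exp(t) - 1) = t^2*exp(t) + 10*t*exp(t) + 22*exp(t)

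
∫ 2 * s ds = s^2 + C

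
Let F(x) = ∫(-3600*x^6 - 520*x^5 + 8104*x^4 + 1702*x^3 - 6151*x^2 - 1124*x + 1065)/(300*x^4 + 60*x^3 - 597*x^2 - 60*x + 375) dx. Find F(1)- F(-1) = -2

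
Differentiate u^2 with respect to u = 2*u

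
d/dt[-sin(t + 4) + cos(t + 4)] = -sin(t + 4) - cos(t + 4)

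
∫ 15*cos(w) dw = 15*sin(w) + C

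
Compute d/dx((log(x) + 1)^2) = (2*log(x) + 2)/x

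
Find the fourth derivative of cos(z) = cos(z)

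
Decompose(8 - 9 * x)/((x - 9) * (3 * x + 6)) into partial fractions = -26/(33*(x + 2)) - 73/(33*(x - 9))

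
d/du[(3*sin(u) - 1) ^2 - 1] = 6*(3*sin(u) - 1)*cos(u)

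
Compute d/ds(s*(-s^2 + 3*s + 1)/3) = -s^2 + 2*s + 1/3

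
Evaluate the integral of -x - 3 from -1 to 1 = -6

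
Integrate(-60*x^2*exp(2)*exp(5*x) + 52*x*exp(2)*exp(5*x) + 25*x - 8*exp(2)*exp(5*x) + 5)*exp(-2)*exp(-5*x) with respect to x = (-2*x*(2*x - 1)*(5*x - 4)*exp(5*x + 2) - 5*x - 2)*exp(-5*x - 2) + C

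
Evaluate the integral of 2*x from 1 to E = -1 + exp(2)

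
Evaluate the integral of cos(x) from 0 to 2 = sin(2)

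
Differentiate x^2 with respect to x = 2*x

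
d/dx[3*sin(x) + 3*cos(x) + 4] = -3*sin(x) + 3*cos(x)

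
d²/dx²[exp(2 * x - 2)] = 4*exp(2*x - 2)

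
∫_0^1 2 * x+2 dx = 3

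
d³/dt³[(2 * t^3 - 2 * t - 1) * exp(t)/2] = t^3*exp(t) + 9*t^2*exp(t) + 17*t*exp(t) + 5*exp(t)/2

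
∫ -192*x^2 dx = -64*x^3 + C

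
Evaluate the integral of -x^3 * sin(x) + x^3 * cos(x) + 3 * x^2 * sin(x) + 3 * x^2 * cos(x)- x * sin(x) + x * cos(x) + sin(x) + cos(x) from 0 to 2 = 10*cos(2) + 10*sin(2)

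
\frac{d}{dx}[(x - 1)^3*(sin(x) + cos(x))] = (x - 1)^2*(sqrt(2)*x*cos(x + pi/4) + 4*sin(x) + 2*cos(x))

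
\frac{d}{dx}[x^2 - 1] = 2*x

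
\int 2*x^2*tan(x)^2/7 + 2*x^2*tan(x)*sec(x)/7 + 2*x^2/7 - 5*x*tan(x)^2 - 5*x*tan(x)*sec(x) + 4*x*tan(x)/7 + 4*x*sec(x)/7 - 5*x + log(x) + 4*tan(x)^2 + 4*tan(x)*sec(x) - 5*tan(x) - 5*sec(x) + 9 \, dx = x*log(x) + 4*x + (tan(x) + sec(x))*(2*x^2/7 - 5*x + 4) + C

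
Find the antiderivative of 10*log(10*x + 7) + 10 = (10*x + 7)*log(10*x + 7) + C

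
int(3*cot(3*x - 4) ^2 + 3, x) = -cot(3*x - 4) + C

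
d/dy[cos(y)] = -sin(y)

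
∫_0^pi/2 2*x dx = pi^2/4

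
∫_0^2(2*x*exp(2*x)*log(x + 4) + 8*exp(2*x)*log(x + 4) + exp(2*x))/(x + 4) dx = -log(4) + exp(4)*log(6)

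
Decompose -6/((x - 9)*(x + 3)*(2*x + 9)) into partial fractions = -8/(27*(2*x + 9)) + 1/(6*(x + 3)) - 1/(54*(x - 9))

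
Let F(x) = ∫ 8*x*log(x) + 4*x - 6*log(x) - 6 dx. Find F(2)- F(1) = 4*log(2)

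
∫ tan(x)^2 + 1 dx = tan(x) + C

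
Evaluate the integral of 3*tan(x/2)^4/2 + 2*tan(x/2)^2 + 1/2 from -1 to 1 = 2*tan(1/2)^3 + 2*tan(1/2)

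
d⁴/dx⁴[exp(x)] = exp(x)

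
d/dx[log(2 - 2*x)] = 1/(x - 1)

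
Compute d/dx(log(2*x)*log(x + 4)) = (x*log(x) + x*log(x + 4) + x*log(2) + 4*log(x + 4))/(x^2 + 4*x)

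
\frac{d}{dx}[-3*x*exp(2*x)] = -6*x*exp(2*x) - 3*exp(2*x)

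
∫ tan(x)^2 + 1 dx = tan(x) + C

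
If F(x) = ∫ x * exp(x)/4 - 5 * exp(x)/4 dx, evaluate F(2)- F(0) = 3/2 - exp(2)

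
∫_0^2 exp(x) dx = -1 + exp(2)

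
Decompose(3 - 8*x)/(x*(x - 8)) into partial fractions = -61/(8*(x - 8)) - 3/(8*x)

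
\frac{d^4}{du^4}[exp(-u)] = exp(-u)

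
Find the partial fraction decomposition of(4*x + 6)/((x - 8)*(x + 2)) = 1/(5*(x + 2)) + 19/(5*(x - 8))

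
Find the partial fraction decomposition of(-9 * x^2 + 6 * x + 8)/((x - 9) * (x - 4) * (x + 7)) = -475/(176*(x + 7)) + 112/(55*(x - 4)) - 667/(80*(x - 9))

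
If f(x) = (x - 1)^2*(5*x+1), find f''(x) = 30*x - 18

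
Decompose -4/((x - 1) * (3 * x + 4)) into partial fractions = 12/(7*(3*x + 4)) - 4/(7*(x - 1))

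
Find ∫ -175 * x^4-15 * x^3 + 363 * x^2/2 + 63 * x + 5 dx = -35*x^5 - 15*x^4/4 + 121*x^3/2 + 63*x^2/2 + 5*x + C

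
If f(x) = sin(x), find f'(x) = cos(x)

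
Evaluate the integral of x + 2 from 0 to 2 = 6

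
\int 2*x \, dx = x^2 + C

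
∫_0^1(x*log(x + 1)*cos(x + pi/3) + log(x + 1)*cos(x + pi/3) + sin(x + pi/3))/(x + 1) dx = log(2)*sin(1 + pi/3)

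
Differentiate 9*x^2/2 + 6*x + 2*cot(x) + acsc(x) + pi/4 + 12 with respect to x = (9*x^3*sqrt(1 - 1/x^2) - 2*x^2*sqrt(1 - 1/x^2)*cot(x)^2 + 4*x^2*sqrt(1 - 1/x^2) - 1)/(x^2*sqrt(1 - 1/x^2))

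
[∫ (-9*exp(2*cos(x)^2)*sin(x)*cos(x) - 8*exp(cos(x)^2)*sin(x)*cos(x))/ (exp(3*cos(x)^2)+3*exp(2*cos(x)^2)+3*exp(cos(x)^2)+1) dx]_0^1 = -4*E/(1 + E) - exp(2)/(4*(1 + E)^2) + exp(2)/(4*(exp(sin(1)^2) + E)^2) + 4*E/(exp(sin(1)^2) + E)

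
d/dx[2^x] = 2^x*log(2)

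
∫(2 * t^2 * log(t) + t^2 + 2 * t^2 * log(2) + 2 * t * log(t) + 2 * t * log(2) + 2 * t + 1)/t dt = (t + 1)^2*log(2*t) + C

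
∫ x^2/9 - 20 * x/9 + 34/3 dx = x^3/27 - 10*x^2/9 + 34*x/3 + C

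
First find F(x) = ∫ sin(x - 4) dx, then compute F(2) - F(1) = cos(3) - cos(2)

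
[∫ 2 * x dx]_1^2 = 3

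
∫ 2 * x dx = x^2 + C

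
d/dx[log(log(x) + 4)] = 1/(x*log(x) + 4*x)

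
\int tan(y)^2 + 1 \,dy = tan(y) + C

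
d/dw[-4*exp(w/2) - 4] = -2*exp(w/2)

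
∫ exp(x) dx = exp(x) + C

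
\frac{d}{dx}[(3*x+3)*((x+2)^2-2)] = 9*x^2 + 30*x + 18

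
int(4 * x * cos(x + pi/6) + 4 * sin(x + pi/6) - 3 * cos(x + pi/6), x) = (4*x - 3)*sin(x + pi/6) + C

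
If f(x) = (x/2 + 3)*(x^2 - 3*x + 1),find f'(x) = 3*x^2/2 + 3*x - 17/2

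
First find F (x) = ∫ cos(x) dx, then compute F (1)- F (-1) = 2*sin(1)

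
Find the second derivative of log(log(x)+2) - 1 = (-log(x) - 3)/(x^2*log(x)^2 + 4*x^2*log(x) + 4*x^2)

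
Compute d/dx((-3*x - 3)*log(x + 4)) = (-3*x*log(x + 4) - 3*x - 12*log(x + 4) - 3)/(x + 4)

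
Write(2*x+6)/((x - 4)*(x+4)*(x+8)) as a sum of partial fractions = -5/(24*(x + 8)) + 1/(16*(x + 4)) + 7/(48*(x - 4))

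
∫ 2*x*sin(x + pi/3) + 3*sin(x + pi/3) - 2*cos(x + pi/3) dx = (-2*x - 3)*cos(x + pi/3) + C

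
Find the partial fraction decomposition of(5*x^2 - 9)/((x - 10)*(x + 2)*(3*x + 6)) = 229/(432*(x + 2)) - 11/(36*(x + 2)^2) + 491/(432*(x - 10))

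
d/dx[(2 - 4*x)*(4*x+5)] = -32*x - 12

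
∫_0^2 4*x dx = 8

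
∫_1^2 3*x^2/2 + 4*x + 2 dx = 23/2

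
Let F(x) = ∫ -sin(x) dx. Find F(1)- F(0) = -1 + cos(1)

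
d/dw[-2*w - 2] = -2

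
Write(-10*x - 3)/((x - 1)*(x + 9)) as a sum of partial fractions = -87/(10*(x + 9)) - 13/(10*(x - 1))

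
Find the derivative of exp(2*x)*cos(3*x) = (-3*sin(3*x) + 2*cos(3*x))*exp(2*x)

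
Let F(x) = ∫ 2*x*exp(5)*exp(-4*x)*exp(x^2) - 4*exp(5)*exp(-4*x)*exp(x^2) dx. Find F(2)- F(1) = E - exp(2)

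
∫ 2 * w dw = w^2 + C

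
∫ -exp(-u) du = exp(-u) + C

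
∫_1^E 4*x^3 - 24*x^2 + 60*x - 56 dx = -16 + ((-2 + E)^2 + 3)^2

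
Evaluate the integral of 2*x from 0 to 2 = 4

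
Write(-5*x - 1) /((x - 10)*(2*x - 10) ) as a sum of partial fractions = 13/(5*(x - 5)) - 51/(10*(x - 10))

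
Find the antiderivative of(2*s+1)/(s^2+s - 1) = log(s^2 + s - 1) + C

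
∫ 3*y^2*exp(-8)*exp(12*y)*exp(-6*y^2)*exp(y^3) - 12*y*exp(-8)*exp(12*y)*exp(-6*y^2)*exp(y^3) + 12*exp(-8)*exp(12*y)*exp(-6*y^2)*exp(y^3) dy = exp((y - 2)^3) + C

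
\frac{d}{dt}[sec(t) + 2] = tan(t)*sec(t)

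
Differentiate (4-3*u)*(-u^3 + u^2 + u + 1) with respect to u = 12*u^3 - 21*u^2 + 2*u + 1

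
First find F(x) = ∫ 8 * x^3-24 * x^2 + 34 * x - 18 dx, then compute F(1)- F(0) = -7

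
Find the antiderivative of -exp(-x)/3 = exp(-x)/3 + C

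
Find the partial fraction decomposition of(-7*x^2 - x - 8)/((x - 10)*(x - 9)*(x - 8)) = -232/(x - 8) + 584/(x - 9) - 359/(x - 10)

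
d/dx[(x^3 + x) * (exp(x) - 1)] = x^3*exp(x) + 3*x^2*exp(x) - 3*x^2 + x*exp(x) + exp(x) - 1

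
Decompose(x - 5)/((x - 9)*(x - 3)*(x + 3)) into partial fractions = -1/(9*(x + 3)) + 1/(18*(x - 3)) + 1/(18*(x - 9))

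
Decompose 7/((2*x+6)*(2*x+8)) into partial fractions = -7/(4*(x + 4)) + 7/(4*(x + 3))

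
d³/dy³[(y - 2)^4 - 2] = 24*y - 48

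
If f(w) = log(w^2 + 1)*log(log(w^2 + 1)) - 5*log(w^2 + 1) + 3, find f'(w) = (2*w*log(log(w^2 + 1)) - 8*w)/(w^2 + 1)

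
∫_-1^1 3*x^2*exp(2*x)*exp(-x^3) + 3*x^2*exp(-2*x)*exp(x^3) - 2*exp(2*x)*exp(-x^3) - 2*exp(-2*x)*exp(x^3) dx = -2*E + 2*exp(-1)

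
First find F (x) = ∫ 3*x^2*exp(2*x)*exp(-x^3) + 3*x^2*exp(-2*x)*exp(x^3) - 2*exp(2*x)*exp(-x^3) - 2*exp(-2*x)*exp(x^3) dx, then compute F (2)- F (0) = -exp(-4) + exp(4)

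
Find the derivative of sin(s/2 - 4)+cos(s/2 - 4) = sqrt(2)*cos(s/2 - 4 + pi/4)/2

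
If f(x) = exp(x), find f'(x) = exp(x)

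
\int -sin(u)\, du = cos(u) + C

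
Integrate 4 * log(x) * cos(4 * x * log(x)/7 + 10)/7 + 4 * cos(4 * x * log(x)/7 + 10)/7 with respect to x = sin(4*x*log(x)/7 + 10) + C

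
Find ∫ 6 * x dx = 3*x^2 + C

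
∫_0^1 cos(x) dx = sin(1)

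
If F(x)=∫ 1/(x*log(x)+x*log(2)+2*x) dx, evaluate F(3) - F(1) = -log(log(2) + 2) + log(log(6) + 2)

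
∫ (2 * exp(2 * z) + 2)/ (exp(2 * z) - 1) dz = 2*log(2*sinh(z)) + C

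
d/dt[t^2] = 2*t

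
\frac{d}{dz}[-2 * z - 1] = -2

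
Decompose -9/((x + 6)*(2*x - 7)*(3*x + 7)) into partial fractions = 81/(385*(3*x + 7)) - 36/(665*(2*x - 7)) - 9/(209*(x + 6))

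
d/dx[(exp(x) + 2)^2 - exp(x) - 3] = 2*exp(2*x) + 3*exp(x)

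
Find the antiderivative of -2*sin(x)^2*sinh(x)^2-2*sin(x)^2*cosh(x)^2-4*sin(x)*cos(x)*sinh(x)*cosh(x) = -sin(x)^2*sinh(2*x) + C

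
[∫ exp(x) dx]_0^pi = -1 + exp(pi)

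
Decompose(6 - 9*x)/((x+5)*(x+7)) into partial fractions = -69/(2*(x + 7)) + 51/(2*(x + 5))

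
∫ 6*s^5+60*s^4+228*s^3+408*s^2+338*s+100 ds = s^6 + 12*s^5 + 57*s^4 + 136*s^3 + 169*s^2 + 100*s + C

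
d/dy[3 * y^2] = 6*y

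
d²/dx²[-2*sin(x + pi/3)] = 2*sin(x + pi/3)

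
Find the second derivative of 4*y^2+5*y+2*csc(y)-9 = 8 - 2/sin(y) + 4/sin(y)^3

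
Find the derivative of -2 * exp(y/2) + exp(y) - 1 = -exp(y/2) + exp(y)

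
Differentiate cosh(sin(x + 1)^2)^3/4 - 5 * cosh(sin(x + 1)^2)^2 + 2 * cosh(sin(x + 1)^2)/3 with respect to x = -(-10*cosh(cos(2*(x + 1))/2 - 1/2) + 3*cosh(cos(2*(x + 1)) - 1)/8 + 25/24)*sin(2*(x + 1))*sinh(cos(2*(x + 1))/2 - 1/2)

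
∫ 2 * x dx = x^2 + C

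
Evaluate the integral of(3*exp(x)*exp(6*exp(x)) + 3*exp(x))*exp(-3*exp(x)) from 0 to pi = -exp(3) - exp(-3*exp(pi)) + exp(-3) + exp(3*exp(pi))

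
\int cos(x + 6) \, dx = sin(x + 6) + C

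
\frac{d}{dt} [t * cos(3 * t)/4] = -3*t*sin(3*t)/4 + cos(3*t)/4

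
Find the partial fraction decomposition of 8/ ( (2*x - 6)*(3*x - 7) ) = -6/(3*x - 7) + 2/(x - 3)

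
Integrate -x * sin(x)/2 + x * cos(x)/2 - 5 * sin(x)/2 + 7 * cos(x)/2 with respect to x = sqrt(2)*(x + 6)*sin(x + pi/4)/2 + C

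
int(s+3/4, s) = s^2/2 + 3*s/4 + C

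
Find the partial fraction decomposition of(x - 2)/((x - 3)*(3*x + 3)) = 1/(4*(x + 1)) + 1/(12*(x - 3))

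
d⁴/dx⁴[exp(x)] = exp(x)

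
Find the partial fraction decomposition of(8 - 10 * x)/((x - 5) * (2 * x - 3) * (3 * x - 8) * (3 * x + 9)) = 24/(119*(3*x - 8)) - 8/(189*(2*x - 3)) - 19/(1836*(x + 3)) - 1/(28*(x - 5))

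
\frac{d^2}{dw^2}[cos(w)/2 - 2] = -cos(w)/2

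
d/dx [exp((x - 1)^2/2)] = x*exp(x^2/2 - x + 1/2) - exp(x^2/2 - x + 1/2)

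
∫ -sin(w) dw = cos(w) + C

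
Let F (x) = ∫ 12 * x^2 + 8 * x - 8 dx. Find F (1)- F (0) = 0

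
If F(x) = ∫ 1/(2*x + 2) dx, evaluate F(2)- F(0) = log(3)/2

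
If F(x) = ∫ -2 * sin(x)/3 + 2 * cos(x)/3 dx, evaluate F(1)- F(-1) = 4*sin(1)/3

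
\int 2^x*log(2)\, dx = 2^x + C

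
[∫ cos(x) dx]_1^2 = -sin(1) + sin(2)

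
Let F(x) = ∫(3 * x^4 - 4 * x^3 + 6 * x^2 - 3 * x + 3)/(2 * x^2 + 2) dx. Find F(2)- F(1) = -log(2)/4 + log(5)/4 + 2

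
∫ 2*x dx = x^2 + C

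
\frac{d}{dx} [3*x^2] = 6*x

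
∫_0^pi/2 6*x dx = 3*pi^2/4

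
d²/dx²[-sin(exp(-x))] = (-exp(x)*cos(exp(-x)) + sin(exp(-x)))*exp(-2*x)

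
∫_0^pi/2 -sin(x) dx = -1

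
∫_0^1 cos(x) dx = sin(1)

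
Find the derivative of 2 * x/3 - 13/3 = 2/3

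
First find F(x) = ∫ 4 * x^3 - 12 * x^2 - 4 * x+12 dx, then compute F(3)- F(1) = -16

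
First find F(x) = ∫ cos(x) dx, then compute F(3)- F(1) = -sin(1) + sin(3)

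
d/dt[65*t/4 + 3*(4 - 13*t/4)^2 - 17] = 507*t/8 - 247/4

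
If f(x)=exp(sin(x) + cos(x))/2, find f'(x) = sqrt(2)*exp(sin(x))*exp(cos(x))*cos(x + pi/4)/2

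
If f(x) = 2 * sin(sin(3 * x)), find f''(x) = -18*sin(3*x)*cos(sin(3*x)) - 18*sin(sin(3*x))*cos(3*x)^2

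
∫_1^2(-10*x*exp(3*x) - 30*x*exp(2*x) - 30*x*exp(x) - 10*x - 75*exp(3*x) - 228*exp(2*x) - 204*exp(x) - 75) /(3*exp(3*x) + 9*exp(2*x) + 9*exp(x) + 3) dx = -30 - 7*E/(1 + E) - 4*exp(4)/(1 + exp(2))^2 + 4*exp(2)/(1 + E)^2 + 7*exp(2)/(1 + exp(2))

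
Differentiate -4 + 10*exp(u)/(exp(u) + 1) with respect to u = 10*exp(u)/(exp(2*u) + 2*exp(u) + 1)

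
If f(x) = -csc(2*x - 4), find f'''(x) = 48*cot(2*x - 4)^3*csc(2*x - 4) + 40*cot(2*x - 4)*csc(2*x - 4)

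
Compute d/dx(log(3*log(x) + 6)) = 1/(x*log(x) + 2*x)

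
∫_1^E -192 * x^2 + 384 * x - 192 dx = (4 - 4*E)^3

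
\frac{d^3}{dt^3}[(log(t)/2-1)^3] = (3*log(t)^2 - 21*log(t) + 33)/(4*t^3)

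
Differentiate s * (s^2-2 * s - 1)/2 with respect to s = 3*s^2/2 - 2*s - 1/2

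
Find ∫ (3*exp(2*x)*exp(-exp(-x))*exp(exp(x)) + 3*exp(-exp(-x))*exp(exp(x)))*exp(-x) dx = 3*exp(2*sinh(x)) + C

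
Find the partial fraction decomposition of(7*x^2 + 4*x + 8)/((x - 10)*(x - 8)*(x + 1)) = 1/(9*(x + 1)) - 244/(9*(x - 8)) + 34/(x - 10)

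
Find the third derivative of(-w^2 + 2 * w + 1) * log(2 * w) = (-2*w^2 - 2*w + 2)/w^3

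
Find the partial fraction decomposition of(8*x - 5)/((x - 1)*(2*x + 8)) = 37/(10*(x + 4)) + 3/(10*(x - 1))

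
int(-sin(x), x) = cos(x) + C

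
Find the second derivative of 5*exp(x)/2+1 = 5*exp(x)/2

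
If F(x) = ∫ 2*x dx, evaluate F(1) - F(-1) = 0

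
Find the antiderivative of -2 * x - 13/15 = -x^2 - 13*x/15 + C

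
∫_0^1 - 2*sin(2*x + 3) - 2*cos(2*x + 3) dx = sin(3) + cos(5) - sin(5) - cos(3)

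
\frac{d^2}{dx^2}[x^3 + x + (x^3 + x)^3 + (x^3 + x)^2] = 72*x^7 + 126*x^5 + 30*x^4 + 60*x^3 + 24*x^2 + 12*x + 2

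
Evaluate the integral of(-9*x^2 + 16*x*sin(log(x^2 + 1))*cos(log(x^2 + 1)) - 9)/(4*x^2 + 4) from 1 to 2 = -9/4 - sin(log(2))^2 + sin(log(5))^2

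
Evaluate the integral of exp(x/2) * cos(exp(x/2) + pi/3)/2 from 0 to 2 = -sin(1 + pi/3) + sin(pi/3 + E)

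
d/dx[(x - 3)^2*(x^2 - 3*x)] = 4*x^3 - 27*x^2 + 54*x - 27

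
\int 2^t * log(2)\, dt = 2^t + C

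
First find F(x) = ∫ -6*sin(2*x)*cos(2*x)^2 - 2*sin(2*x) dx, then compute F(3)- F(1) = cos(18)/4 - 7*cos(2)/4 + 3*cos(6)/2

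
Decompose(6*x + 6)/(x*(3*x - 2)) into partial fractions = 15/(3*x - 2) - 3/x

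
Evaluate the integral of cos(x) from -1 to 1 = 2*sin(1)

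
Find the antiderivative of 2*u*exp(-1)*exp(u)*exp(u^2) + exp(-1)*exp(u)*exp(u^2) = exp(u^2 + u - 1) + C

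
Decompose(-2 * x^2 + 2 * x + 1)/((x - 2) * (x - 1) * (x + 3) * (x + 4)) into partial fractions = 13/(10*(x + 4)) - 23/(20*(x + 3)) - 1/(20*(x - 1)) - 1/(10*(x - 2))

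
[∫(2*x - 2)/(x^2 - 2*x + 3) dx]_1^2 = -log(2) + log(3)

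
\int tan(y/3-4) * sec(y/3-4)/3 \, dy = sec(y/3 - 4) + C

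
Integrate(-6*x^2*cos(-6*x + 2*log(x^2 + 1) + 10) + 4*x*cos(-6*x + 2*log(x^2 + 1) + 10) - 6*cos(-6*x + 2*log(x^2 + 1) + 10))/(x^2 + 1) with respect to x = sin(-6*x + 2*log(x^2 + 1) + 10) + C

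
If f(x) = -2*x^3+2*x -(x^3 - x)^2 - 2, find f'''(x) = -120*x^3 + 48*x - 12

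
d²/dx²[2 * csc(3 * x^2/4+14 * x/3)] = (-9*x^2/2 + 9*x^2/sin(x*(9*x + 56)/12)^2 - 28*x + 56*x/sin(x*(9*x + 56)/12)^2 - 392/9 - 3*cos(x*(9*x + 56)/12)/sin(x*(9*x + 56)/12) + 784/(9*sin(x*(9*x + 56)/12)^2))/sin(x*(9*x + 56)/12)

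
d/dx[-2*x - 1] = -2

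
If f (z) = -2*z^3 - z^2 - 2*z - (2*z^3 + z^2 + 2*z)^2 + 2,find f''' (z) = -480*z^3 - 240*z^2 - 216*z - 36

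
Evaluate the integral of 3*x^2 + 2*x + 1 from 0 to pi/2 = pi/2 + pi^2/4 + pi^3/8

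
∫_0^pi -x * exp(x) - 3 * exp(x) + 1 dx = (-1 + exp(pi))*(-pi - 2)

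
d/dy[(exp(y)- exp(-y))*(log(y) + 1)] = (y*exp(2*y)*log(y) + y*exp(2*y) + y*log(y) + y + exp(2*y) - 1)*exp(-y)/y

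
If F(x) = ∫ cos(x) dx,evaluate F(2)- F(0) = sin(2)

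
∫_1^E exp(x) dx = -E + exp(E)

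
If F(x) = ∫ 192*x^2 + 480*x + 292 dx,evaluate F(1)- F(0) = 596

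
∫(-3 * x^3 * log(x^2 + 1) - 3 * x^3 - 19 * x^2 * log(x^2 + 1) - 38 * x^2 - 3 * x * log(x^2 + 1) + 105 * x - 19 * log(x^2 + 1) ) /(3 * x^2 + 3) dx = -(x + 15)*(3*x - 7)*log(x^2 + 1)/6 + C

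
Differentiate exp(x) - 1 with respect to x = exp(x)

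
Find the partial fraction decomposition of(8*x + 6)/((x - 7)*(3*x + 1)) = -5/(11*(3*x + 1)) + 31/(11*(x - 7))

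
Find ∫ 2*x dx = x^2 + C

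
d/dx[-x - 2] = -1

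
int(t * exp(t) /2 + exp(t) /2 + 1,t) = t*(exp(t) + 2)/2 + C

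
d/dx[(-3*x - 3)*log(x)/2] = (-3*x*log(x) - 3*x - 3)/(2*x)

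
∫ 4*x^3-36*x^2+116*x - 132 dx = x^4 - 12*x^3 + 58*x^2 - 132*x + C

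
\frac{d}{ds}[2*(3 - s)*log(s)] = (-2*s*log(s) - 2*s + 6)/s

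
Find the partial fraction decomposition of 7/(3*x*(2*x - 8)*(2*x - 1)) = -2/(3*(2*x - 1)) + 1/(24*(x - 4)) + 7/(24*x)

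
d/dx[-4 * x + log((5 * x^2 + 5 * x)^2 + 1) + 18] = (-100*x^4 - 100*x^3 + 50*x^2 + 50*x - 4)/(25*x^4 + 50*x^3 + 25*x^2 + 1)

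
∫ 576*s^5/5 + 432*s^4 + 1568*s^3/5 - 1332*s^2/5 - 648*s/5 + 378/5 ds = 96*s^6/5 + 432*s^5/5 + 392*s^4/5 - 444*s^3/5 - 324*s^2/5 + 378*s/5 + C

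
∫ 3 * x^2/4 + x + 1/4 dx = x^3/4 + x^2/2 + x/4 + C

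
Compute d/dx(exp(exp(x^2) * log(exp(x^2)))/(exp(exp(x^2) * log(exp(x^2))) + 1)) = (2*x^3*exp(x^2*exp(x^2) + x^2) + 2*x*exp(x^2*exp(x^2) + x^2))/(exp(2*x^2*exp(x^2)) + 2*exp(x^2*exp(x^2)) + 1)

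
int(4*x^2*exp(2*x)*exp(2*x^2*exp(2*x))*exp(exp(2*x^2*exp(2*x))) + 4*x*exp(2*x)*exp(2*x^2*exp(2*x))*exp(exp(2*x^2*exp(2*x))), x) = exp(exp(2*x^2*exp(2*x))) + C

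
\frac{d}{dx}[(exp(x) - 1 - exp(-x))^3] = (3*exp(6*x) - 6*exp(5*x) + 6*exp(x) + 3)*exp(-3*x)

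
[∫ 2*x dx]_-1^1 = 0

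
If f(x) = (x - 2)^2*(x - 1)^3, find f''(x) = 20*x^3 - 84*x^2 + 114*x - 50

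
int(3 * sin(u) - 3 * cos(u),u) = -3*sqrt(2)*sin(u + pi/4) + C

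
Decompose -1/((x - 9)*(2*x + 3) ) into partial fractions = 2/(21*(2*x + 3)) - 1/(21*(x - 9))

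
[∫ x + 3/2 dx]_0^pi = 3*pi/2 + pi^2/2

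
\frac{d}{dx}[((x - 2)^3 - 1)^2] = 6*x^5 - 60*x^4 + 240*x^3 - 486*x^2 + 504*x - 216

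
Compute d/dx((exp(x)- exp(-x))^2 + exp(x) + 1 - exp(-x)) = (2*exp(4*x) + exp(3*x) + exp(x) - 2)*exp(-2*x)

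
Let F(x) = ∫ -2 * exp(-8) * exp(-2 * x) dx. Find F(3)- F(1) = -exp(-10) + exp(-14)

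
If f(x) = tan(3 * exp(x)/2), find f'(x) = 3*exp(x)/(2*cos(3*exp(x)/2)^2)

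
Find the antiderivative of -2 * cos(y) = -2*sin(y) + C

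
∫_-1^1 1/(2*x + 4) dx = log(3)/2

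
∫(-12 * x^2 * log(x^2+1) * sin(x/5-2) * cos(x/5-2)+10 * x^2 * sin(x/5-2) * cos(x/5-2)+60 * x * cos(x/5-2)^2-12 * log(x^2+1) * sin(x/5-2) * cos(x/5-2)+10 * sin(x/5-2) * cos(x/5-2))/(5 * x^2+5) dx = (6*log(x^2 + 1) - 5)*cos(x/5 - 2)^2 + C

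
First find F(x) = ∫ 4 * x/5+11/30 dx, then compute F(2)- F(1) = 47/30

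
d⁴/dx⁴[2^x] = 2^x*log(2)^4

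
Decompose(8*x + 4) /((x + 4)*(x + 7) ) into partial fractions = 52/(3*(x + 7)) - 28/(3*(x + 4))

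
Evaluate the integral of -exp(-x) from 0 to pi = -1 + exp(-pi)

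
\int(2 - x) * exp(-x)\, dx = (x - 1)*exp(-x) + C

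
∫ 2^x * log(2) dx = 2^x + C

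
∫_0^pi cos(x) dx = 0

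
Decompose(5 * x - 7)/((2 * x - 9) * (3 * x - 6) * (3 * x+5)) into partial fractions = -46/(407*(3*x + 5)) + 62/(555*(2*x - 9)) - 1/(55*(x - 2))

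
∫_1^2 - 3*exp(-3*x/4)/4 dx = -exp(-3/4) + exp(-3/2)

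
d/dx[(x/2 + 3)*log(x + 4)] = (x*log(x + 4) + x + 4*log(x + 4) + 6)/(2*x + 8)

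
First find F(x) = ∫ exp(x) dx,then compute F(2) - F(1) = -E + exp(2)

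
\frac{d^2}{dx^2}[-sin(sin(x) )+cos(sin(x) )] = sqrt(2)*(sin(x)*sin(sin(x) + pi/4) - cos(x)^2*cos(sin(x) + pi/4))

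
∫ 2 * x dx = x^2 + C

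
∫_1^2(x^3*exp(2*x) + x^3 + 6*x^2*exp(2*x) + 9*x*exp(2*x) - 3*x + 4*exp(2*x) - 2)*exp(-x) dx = -8*E - 27*exp(-2) + 8*exp(-1) + 27*exp(2)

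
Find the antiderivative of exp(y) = exp(y) + C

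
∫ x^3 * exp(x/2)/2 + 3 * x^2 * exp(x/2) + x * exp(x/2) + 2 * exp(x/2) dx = x*(x^2 + 2)*exp(x/2) + C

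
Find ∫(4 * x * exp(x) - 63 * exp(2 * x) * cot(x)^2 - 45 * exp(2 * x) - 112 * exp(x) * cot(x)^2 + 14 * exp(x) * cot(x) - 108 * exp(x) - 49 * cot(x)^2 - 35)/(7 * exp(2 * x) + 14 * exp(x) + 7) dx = (9*exp(x) + 7)*(2*x + 7*cot(x) - 14)/(7*(exp(x) + 1)) + C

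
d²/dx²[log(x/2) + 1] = -1/x^2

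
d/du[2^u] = 2^u*log(2)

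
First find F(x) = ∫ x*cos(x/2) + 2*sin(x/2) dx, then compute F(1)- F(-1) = 0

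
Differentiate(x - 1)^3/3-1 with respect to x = x^2 - 2*x + 1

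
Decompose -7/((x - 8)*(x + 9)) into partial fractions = 7/(17*(x + 9)) - 7/(17*(x - 8))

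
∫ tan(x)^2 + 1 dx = tan(x) + C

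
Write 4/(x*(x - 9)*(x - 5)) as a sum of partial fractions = -1/(5*(x - 5)) + 1/(9*(x - 9)) + 4/(45*x)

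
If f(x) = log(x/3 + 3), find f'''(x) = 2/(x^3 + 27*x^2 + 243*x + 729)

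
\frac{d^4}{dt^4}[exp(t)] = exp(t)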